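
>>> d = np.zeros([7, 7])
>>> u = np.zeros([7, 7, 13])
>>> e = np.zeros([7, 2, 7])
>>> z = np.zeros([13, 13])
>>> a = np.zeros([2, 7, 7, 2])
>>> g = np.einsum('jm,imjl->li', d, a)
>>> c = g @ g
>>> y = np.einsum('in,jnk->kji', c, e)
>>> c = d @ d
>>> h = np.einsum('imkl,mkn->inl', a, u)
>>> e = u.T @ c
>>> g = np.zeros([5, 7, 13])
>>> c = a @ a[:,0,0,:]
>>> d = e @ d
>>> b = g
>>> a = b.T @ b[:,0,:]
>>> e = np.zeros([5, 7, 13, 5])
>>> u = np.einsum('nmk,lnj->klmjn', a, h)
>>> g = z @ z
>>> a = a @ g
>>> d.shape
(13, 7, 7)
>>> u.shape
(13, 2, 7, 2, 13)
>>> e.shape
(5, 7, 13, 5)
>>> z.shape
(13, 13)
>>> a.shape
(13, 7, 13)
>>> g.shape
(13, 13)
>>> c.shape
(2, 7, 7, 2)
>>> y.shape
(7, 7, 2)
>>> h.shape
(2, 13, 2)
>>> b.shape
(5, 7, 13)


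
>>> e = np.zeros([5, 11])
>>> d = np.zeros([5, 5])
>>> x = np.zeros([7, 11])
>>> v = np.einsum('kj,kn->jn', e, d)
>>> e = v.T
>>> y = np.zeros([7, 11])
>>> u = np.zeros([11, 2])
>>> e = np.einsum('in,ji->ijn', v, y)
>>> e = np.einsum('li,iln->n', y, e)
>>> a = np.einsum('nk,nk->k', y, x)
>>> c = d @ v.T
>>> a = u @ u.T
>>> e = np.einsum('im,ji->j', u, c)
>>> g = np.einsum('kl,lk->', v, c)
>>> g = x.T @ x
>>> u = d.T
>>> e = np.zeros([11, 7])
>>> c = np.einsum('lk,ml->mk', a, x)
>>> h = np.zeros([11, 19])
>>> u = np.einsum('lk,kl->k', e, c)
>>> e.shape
(11, 7)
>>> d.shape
(5, 5)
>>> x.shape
(7, 11)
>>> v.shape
(11, 5)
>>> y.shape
(7, 11)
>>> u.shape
(7,)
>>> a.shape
(11, 11)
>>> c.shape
(7, 11)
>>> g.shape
(11, 11)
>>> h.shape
(11, 19)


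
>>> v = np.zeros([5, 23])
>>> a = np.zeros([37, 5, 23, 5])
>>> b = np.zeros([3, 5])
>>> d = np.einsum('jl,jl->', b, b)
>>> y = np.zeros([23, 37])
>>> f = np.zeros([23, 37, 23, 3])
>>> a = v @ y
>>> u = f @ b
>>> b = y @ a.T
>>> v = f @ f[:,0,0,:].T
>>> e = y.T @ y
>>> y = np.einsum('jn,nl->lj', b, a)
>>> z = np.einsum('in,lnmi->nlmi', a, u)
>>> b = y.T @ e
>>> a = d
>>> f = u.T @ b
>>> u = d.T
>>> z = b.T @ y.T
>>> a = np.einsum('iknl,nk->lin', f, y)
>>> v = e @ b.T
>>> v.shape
(37, 23)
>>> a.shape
(37, 5, 37)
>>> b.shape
(23, 37)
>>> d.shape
()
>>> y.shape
(37, 23)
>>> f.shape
(5, 23, 37, 37)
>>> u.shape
()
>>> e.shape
(37, 37)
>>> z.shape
(37, 37)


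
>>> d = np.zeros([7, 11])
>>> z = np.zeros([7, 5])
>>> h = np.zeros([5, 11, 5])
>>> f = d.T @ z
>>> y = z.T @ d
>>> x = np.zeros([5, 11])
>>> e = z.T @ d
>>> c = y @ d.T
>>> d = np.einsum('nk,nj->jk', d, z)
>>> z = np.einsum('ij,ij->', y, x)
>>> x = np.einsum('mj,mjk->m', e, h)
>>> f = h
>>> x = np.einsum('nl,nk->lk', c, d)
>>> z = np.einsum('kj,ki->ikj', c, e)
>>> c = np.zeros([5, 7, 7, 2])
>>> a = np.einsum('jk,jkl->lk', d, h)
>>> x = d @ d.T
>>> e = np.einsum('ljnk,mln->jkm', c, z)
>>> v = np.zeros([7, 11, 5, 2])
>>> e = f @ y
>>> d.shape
(5, 11)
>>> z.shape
(11, 5, 7)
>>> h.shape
(5, 11, 5)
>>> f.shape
(5, 11, 5)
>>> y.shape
(5, 11)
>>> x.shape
(5, 5)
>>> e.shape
(5, 11, 11)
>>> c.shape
(5, 7, 7, 2)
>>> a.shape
(5, 11)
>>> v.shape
(7, 11, 5, 2)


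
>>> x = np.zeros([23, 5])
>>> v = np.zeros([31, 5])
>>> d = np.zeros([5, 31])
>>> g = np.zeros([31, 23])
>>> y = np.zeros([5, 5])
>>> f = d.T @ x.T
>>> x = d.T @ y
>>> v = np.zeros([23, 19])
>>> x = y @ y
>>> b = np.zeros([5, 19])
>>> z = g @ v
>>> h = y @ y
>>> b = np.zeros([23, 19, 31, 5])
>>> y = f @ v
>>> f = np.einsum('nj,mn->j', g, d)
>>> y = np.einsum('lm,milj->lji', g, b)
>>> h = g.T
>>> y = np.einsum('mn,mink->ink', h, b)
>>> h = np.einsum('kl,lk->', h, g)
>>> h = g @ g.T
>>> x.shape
(5, 5)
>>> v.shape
(23, 19)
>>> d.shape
(5, 31)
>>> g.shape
(31, 23)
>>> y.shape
(19, 31, 5)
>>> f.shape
(23,)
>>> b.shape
(23, 19, 31, 5)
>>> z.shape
(31, 19)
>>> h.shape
(31, 31)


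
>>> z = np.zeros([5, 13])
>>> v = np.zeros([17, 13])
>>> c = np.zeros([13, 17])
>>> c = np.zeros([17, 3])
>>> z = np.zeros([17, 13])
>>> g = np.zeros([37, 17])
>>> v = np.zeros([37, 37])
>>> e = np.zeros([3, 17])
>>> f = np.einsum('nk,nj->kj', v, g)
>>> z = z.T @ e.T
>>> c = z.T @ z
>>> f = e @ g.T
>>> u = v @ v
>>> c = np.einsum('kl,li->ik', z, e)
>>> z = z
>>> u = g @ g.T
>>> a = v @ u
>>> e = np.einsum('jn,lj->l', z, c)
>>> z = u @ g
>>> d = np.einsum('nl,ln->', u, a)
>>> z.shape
(37, 17)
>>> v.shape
(37, 37)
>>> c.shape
(17, 13)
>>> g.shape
(37, 17)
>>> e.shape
(17,)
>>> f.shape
(3, 37)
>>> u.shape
(37, 37)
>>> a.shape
(37, 37)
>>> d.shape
()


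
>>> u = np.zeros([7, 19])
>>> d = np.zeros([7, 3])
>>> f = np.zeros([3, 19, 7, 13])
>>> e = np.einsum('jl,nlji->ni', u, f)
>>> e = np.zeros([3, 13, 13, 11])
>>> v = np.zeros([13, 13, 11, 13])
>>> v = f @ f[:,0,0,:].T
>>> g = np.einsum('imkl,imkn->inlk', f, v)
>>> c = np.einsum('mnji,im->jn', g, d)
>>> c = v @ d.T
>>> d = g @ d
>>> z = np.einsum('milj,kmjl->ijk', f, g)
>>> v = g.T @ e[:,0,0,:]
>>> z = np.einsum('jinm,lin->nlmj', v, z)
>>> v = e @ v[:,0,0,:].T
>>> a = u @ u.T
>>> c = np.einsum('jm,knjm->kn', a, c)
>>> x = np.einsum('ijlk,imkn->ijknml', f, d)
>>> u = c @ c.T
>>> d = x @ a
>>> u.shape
(3, 3)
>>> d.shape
(3, 19, 13, 3, 3, 7)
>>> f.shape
(3, 19, 7, 13)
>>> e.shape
(3, 13, 13, 11)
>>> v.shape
(3, 13, 13, 7)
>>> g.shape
(3, 3, 13, 7)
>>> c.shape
(3, 19)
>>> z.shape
(3, 19, 11, 7)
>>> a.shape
(7, 7)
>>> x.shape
(3, 19, 13, 3, 3, 7)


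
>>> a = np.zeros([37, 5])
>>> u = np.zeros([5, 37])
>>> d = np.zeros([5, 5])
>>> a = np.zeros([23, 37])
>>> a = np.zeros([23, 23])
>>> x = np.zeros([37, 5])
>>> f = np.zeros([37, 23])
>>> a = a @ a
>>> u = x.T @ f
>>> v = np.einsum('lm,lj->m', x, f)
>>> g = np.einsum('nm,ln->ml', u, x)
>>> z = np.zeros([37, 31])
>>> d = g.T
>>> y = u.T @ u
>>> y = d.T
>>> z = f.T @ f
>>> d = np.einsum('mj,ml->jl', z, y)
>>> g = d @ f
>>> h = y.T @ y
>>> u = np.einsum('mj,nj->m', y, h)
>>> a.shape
(23, 23)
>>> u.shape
(23,)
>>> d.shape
(23, 37)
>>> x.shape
(37, 5)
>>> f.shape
(37, 23)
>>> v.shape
(5,)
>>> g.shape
(23, 23)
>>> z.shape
(23, 23)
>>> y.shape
(23, 37)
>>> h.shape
(37, 37)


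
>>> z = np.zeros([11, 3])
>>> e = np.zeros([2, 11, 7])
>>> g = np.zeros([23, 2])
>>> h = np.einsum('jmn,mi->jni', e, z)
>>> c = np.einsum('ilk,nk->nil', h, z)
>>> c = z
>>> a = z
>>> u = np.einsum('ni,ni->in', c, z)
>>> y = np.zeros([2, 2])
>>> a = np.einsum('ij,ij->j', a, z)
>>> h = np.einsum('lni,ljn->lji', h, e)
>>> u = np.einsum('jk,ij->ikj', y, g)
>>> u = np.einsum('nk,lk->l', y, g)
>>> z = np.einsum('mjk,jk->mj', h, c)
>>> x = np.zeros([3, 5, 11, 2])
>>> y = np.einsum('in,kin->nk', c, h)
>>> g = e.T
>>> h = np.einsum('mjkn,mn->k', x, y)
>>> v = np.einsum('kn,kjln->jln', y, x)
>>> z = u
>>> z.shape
(23,)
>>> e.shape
(2, 11, 7)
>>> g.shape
(7, 11, 2)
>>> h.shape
(11,)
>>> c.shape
(11, 3)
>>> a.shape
(3,)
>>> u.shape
(23,)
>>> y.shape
(3, 2)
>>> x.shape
(3, 5, 11, 2)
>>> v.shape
(5, 11, 2)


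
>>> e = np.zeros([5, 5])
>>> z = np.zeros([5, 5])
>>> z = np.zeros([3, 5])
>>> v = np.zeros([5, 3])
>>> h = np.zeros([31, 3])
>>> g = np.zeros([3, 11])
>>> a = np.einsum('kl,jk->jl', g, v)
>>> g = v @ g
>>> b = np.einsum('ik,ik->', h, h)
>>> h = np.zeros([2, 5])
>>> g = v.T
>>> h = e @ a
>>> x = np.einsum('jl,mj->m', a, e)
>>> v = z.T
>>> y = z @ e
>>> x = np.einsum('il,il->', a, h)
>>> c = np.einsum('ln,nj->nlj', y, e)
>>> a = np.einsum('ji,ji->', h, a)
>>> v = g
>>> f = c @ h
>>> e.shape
(5, 5)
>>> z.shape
(3, 5)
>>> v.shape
(3, 5)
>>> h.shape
(5, 11)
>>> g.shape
(3, 5)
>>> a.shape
()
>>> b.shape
()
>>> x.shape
()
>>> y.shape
(3, 5)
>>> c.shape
(5, 3, 5)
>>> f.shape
(5, 3, 11)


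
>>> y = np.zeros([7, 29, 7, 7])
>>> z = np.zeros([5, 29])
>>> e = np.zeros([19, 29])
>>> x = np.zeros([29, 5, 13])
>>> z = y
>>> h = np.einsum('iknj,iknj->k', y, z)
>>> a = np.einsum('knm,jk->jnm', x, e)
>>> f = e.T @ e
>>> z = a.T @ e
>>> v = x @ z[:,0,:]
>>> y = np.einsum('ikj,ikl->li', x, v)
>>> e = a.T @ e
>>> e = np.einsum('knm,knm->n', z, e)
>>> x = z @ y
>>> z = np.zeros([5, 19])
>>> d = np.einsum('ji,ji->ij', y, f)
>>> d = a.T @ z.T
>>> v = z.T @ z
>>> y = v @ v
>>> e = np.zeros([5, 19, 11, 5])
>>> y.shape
(19, 19)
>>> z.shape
(5, 19)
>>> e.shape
(5, 19, 11, 5)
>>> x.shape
(13, 5, 29)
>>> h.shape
(29,)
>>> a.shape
(19, 5, 13)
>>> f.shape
(29, 29)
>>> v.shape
(19, 19)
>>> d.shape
(13, 5, 5)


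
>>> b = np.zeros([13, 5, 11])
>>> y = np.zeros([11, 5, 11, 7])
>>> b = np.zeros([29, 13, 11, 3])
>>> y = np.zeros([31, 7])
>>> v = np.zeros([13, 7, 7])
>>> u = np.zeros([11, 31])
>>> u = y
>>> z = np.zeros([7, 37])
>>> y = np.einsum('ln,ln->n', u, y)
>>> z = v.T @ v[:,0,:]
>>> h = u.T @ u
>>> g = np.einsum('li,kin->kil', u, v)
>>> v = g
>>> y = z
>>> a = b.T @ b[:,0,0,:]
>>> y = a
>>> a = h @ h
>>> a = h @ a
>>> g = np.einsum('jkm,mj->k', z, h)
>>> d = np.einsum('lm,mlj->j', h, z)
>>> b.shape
(29, 13, 11, 3)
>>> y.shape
(3, 11, 13, 3)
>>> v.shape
(13, 7, 31)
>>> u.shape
(31, 7)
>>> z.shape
(7, 7, 7)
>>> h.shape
(7, 7)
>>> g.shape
(7,)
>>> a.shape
(7, 7)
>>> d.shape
(7,)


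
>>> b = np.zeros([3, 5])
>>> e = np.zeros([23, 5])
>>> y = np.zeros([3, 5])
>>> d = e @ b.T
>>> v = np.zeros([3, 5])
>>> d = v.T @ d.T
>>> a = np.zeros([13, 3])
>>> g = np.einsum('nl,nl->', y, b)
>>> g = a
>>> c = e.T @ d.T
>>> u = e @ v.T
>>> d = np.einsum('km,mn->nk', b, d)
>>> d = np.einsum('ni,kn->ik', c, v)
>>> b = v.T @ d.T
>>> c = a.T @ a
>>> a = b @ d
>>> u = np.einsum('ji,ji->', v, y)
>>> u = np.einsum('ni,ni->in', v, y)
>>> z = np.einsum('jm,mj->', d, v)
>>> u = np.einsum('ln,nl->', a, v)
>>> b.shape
(5, 5)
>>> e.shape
(23, 5)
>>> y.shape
(3, 5)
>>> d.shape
(5, 3)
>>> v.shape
(3, 5)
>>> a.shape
(5, 3)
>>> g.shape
(13, 3)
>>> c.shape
(3, 3)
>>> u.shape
()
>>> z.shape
()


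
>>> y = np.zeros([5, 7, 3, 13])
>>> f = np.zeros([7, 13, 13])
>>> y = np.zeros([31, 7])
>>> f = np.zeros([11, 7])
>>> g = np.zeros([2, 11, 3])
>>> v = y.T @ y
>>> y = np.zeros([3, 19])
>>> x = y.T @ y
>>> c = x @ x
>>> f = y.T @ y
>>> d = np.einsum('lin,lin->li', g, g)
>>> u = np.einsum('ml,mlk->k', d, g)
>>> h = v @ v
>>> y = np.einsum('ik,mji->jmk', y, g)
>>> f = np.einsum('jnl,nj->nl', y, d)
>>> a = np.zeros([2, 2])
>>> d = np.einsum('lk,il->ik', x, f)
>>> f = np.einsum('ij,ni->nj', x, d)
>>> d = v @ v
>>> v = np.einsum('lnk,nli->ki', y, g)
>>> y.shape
(11, 2, 19)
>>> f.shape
(2, 19)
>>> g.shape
(2, 11, 3)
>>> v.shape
(19, 3)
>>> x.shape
(19, 19)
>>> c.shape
(19, 19)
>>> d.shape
(7, 7)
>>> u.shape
(3,)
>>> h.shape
(7, 7)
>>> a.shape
(2, 2)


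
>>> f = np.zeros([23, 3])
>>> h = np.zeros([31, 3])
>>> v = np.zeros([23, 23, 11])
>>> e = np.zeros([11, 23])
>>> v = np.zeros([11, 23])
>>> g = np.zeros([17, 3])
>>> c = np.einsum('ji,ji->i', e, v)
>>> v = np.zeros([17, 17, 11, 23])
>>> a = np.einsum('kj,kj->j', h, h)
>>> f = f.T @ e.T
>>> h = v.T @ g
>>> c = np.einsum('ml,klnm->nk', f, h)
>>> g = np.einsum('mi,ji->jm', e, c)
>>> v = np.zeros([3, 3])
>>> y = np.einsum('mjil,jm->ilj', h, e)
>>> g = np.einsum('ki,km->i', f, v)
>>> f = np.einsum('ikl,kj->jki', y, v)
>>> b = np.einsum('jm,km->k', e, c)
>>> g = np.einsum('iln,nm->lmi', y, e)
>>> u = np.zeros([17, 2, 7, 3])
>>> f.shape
(3, 3, 17)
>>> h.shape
(23, 11, 17, 3)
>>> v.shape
(3, 3)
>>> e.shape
(11, 23)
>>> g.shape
(3, 23, 17)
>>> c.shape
(17, 23)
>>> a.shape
(3,)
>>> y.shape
(17, 3, 11)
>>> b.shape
(17,)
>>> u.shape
(17, 2, 7, 3)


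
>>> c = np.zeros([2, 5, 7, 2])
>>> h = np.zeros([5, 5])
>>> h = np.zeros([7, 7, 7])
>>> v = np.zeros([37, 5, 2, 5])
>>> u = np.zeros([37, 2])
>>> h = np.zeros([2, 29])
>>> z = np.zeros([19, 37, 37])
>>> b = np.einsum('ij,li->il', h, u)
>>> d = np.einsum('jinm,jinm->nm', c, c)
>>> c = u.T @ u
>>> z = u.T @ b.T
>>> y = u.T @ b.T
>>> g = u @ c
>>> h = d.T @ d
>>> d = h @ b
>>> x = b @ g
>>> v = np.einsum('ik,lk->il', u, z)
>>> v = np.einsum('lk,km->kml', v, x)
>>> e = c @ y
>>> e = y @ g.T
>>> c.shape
(2, 2)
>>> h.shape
(2, 2)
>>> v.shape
(2, 2, 37)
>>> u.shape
(37, 2)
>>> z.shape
(2, 2)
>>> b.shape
(2, 37)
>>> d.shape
(2, 37)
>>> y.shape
(2, 2)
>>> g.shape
(37, 2)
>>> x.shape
(2, 2)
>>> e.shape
(2, 37)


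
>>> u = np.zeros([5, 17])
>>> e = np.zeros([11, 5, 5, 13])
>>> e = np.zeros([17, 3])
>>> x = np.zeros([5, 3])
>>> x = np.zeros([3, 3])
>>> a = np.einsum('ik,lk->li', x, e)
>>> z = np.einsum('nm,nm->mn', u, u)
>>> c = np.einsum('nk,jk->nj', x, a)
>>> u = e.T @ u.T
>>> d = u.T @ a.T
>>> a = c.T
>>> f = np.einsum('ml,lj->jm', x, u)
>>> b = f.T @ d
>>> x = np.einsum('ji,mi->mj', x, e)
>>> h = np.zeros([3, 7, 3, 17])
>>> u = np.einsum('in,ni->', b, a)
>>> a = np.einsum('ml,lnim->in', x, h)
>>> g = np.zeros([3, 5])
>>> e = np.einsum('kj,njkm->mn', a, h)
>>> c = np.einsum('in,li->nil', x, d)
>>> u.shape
()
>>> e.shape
(17, 3)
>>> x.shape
(17, 3)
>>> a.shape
(3, 7)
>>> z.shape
(17, 5)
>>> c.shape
(3, 17, 5)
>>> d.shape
(5, 17)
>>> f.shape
(5, 3)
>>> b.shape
(3, 17)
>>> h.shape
(3, 7, 3, 17)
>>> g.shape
(3, 5)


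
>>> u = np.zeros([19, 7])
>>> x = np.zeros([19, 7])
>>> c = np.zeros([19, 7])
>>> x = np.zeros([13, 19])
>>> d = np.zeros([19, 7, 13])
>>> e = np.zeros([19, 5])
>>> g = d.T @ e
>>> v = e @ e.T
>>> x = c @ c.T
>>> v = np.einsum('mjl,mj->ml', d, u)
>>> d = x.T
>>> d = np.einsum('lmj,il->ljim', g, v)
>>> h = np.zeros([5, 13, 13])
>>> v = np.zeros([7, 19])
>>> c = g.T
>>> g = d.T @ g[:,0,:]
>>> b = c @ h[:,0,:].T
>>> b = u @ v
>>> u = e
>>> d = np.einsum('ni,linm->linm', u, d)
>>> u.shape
(19, 5)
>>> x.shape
(19, 19)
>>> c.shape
(5, 7, 13)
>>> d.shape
(13, 5, 19, 7)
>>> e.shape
(19, 5)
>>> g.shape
(7, 19, 5, 5)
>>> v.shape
(7, 19)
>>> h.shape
(5, 13, 13)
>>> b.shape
(19, 19)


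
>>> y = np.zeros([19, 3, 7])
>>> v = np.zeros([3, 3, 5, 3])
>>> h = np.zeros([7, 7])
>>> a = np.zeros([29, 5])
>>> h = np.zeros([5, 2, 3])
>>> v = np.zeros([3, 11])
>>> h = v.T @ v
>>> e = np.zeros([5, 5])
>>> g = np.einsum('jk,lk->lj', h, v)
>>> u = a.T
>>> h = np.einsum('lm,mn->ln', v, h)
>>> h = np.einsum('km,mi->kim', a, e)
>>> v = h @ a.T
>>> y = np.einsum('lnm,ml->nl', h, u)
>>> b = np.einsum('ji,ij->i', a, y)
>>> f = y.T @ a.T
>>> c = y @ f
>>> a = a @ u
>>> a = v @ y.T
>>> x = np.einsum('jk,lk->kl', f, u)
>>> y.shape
(5, 29)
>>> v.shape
(29, 5, 29)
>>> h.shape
(29, 5, 5)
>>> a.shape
(29, 5, 5)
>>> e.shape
(5, 5)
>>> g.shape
(3, 11)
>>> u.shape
(5, 29)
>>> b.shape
(5,)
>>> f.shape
(29, 29)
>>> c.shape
(5, 29)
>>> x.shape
(29, 5)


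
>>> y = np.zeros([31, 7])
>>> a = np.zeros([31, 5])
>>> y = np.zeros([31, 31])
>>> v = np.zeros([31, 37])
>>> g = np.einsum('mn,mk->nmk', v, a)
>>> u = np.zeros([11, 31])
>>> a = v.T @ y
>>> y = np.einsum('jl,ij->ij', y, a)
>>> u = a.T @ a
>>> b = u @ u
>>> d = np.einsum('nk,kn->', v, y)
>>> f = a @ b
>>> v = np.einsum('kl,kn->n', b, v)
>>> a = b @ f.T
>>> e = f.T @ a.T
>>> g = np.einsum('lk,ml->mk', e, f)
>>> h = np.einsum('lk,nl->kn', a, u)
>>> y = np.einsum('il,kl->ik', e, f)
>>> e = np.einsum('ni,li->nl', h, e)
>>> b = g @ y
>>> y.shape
(31, 37)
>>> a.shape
(31, 37)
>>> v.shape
(37,)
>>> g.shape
(37, 31)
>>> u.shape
(31, 31)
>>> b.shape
(37, 37)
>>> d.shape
()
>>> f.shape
(37, 31)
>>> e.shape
(37, 31)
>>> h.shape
(37, 31)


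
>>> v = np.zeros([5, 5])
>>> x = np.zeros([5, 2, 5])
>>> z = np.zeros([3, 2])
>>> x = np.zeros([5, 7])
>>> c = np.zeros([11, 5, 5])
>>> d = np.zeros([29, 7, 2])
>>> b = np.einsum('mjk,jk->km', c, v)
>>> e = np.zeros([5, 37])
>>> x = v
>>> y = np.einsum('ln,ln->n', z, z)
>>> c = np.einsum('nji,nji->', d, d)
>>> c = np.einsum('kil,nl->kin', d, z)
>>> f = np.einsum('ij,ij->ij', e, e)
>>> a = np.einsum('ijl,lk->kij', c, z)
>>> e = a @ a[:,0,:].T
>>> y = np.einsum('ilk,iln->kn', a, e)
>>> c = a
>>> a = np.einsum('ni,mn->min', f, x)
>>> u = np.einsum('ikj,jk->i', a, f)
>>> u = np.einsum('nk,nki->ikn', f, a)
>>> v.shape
(5, 5)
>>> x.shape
(5, 5)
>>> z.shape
(3, 2)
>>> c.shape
(2, 29, 7)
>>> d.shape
(29, 7, 2)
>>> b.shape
(5, 11)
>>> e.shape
(2, 29, 2)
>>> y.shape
(7, 2)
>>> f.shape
(5, 37)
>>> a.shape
(5, 37, 5)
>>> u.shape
(5, 37, 5)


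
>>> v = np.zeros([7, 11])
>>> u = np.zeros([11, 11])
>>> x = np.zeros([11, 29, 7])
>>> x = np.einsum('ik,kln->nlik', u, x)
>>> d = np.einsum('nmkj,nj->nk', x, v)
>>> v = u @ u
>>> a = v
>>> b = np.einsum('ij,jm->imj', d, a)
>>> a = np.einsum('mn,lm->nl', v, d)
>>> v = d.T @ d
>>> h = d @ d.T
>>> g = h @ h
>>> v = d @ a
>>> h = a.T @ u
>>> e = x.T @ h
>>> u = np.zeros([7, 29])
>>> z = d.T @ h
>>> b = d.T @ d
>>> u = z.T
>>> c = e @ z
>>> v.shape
(7, 7)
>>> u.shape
(11, 11)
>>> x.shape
(7, 29, 11, 11)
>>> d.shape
(7, 11)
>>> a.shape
(11, 7)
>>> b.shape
(11, 11)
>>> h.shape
(7, 11)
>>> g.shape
(7, 7)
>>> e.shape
(11, 11, 29, 11)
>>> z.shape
(11, 11)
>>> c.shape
(11, 11, 29, 11)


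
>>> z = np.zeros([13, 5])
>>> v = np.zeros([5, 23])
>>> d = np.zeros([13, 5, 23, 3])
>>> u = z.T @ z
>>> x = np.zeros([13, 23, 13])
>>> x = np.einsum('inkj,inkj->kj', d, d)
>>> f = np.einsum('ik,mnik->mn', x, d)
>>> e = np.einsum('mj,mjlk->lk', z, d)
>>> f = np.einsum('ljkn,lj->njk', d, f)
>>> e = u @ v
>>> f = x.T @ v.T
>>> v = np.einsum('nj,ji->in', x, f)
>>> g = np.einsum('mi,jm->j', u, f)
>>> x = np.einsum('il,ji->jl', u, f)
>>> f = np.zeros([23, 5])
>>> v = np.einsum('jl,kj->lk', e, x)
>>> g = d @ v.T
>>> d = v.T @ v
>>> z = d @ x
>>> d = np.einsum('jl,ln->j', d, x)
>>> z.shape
(3, 5)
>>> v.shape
(23, 3)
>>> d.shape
(3,)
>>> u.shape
(5, 5)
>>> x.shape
(3, 5)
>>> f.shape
(23, 5)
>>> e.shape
(5, 23)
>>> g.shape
(13, 5, 23, 23)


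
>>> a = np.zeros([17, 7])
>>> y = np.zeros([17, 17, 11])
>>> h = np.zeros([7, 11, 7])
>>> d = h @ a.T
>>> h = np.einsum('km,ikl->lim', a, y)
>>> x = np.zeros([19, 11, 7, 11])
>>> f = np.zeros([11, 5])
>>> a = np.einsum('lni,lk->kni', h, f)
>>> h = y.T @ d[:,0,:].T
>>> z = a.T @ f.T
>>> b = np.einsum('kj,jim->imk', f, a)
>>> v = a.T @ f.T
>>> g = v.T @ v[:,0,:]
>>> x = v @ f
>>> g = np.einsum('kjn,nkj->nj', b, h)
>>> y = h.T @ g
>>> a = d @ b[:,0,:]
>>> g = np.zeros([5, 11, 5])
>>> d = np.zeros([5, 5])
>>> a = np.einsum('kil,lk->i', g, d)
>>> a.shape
(11,)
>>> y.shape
(7, 17, 7)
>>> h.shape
(11, 17, 7)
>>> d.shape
(5, 5)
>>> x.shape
(7, 17, 5)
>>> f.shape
(11, 5)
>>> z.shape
(7, 17, 11)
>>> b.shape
(17, 7, 11)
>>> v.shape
(7, 17, 11)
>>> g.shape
(5, 11, 5)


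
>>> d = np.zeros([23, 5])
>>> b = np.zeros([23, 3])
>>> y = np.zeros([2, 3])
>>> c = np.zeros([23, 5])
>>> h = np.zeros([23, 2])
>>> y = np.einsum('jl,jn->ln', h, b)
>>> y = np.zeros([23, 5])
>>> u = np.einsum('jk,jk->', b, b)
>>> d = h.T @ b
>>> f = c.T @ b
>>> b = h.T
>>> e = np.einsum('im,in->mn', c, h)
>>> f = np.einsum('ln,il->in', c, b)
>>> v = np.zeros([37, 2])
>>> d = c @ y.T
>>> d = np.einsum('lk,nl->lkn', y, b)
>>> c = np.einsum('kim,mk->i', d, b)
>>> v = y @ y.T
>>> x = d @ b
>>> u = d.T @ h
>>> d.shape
(23, 5, 2)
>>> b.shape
(2, 23)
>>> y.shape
(23, 5)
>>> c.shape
(5,)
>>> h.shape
(23, 2)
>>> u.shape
(2, 5, 2)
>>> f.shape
(2, 5)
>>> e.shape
(5, 2)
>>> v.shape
(23, 23)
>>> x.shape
(23, 5, 23)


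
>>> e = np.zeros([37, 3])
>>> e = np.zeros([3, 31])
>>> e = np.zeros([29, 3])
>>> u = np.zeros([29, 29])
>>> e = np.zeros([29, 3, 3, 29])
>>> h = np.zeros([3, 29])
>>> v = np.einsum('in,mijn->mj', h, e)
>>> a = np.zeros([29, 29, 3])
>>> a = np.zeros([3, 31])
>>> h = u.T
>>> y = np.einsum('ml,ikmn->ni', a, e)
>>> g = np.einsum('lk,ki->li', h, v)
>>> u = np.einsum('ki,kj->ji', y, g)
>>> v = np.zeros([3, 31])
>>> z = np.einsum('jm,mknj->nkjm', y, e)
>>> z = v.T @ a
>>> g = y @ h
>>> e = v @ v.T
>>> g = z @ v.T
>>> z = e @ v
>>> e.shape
(3, 3)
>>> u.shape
(3, 29)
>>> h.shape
(29, 29)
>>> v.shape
(3, 31)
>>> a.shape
(3, 31)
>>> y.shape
(29, 29)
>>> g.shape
(31, 3)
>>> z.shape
(3, 31)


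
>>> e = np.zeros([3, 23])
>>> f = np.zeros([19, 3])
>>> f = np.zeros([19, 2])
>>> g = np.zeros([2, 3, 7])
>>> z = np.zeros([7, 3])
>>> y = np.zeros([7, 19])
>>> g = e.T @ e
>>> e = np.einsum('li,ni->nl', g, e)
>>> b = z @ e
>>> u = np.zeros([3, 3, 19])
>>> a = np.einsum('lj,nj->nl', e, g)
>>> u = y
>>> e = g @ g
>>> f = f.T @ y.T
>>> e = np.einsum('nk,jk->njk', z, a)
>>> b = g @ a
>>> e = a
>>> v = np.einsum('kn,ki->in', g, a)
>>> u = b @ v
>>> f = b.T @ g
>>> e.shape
(23, 3)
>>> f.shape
(3, 23)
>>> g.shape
(23, 23)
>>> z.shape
(7, 3)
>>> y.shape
(7, 19)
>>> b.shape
(23, 3)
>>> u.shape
(23, 23)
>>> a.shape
(23, 3)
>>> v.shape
(3, 23)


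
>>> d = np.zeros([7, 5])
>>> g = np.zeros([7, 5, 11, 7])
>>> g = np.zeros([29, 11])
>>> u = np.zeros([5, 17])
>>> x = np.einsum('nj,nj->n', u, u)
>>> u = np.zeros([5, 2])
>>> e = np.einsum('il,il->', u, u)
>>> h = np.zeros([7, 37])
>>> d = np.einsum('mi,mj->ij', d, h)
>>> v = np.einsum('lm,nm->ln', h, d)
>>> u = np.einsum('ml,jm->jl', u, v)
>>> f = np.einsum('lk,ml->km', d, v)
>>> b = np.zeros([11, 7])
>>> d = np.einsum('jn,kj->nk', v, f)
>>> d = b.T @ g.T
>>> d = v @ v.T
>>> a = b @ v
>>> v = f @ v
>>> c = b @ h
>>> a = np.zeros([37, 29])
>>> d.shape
(7, 7)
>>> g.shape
(29, 11)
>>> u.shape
(7, 2)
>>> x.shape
(5,)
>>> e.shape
()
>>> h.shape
(7, 37)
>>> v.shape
(37, 5)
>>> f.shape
(37, 7)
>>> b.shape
(11, 7)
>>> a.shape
(37, 29)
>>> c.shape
(11, 37)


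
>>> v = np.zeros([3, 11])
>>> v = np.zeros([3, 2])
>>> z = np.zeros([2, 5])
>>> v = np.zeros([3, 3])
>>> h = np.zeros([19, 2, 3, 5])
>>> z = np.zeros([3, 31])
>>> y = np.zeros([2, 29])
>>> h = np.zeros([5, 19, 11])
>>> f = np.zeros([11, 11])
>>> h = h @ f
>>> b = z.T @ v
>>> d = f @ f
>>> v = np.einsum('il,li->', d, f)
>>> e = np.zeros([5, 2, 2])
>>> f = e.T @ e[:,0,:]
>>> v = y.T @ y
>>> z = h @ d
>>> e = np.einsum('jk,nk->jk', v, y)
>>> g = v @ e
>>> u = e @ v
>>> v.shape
(29, 29)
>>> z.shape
(5, 19, 11)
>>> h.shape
(5, 19, 11)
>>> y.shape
(2, 29)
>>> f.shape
(2, 2, 2)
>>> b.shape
(31, 3)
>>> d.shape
(11, 11)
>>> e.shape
(29, 29)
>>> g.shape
(29, 29)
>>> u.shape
(29, 29)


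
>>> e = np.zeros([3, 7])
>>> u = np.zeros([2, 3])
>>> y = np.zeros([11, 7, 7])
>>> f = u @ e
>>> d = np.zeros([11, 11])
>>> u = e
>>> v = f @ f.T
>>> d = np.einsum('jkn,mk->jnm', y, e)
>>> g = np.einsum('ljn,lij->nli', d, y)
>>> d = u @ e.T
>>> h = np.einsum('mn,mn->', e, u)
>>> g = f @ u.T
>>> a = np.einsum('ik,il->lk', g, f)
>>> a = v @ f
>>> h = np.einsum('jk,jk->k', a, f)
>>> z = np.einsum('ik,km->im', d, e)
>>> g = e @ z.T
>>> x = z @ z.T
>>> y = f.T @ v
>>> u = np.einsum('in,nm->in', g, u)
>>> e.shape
(3, 7)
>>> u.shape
(3, 3)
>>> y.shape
(7, 2)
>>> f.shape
(2, 7)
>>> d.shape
(3, 3)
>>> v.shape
(2, 2)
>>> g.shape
(3, 3)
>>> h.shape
(7,)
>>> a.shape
(2, 7)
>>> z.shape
(3, 7)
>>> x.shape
(3, 3)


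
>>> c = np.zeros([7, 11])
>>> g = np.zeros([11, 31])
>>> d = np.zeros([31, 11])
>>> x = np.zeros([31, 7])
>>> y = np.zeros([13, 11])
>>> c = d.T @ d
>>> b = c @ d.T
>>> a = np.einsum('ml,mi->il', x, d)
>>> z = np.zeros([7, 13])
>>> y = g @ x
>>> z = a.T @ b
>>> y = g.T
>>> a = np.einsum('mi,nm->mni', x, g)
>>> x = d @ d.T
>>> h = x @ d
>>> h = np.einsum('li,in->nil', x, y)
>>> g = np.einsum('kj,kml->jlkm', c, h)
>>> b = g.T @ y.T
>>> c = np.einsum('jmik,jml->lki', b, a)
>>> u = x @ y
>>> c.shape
(7, 31, 31)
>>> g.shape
(11, 31, 11, 31)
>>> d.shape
(31, 11)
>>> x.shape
(31, 31)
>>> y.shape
(31, 11)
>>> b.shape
(31, 11, 31, 31)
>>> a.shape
(31, 11, 7)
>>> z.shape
(7, 31)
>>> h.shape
(11, 31, 31)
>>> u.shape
(31, 11)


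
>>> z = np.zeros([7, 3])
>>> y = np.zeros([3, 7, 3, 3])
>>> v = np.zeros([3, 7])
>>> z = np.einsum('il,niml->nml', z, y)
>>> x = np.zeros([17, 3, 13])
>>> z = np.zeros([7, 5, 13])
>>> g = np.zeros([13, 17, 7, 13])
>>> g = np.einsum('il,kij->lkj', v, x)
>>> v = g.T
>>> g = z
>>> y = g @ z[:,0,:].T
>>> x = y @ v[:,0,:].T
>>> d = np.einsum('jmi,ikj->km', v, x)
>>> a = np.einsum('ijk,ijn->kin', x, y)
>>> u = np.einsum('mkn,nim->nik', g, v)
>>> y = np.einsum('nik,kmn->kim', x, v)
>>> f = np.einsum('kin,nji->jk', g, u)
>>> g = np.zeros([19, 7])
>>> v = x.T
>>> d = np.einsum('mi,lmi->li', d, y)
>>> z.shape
(7, 5, 13)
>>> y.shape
(13, 5, 17)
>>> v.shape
(13, 5, 7)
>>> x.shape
(7, 5, 13)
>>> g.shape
(19, 7)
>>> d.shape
(13, 17)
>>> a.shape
(13, 7, 7)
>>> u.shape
(13, 17, 5)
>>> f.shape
(17, 7)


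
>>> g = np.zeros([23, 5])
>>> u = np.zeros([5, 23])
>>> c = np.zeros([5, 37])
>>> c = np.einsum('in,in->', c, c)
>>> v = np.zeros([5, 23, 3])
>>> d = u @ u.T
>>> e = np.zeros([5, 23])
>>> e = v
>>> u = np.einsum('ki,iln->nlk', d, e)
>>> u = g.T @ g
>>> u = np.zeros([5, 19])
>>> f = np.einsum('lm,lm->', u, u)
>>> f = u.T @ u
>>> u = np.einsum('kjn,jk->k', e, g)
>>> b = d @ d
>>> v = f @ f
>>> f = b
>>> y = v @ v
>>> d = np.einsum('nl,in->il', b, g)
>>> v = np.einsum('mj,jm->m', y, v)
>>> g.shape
(23, 5)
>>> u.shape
(5,)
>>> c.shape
()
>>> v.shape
(19,)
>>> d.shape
(23, 5)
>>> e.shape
(5, 23, 3)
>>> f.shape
(5, 5)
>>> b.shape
(5, 5)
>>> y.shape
(19, 19)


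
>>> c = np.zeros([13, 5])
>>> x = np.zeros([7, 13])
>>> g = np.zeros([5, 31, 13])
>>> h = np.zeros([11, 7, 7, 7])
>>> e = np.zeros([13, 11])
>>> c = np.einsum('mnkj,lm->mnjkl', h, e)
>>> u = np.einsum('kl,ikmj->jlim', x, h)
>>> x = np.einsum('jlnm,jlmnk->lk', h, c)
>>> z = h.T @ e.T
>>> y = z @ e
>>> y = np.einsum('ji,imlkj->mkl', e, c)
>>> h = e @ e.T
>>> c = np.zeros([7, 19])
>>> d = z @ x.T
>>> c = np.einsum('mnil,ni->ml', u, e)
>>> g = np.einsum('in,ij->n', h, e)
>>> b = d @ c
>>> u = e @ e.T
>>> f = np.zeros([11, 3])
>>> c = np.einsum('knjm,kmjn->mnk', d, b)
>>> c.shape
(7, 7, 7)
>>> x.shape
(7, 13)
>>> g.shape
(13,)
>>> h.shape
(13, 13)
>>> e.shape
(13, 11)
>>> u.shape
(13, 13)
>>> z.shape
(7, 7, 7, 13)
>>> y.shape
(7, 7, 7)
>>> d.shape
(7, 7, 7, 7)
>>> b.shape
(7, 7, 7, 7)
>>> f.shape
(11, 3)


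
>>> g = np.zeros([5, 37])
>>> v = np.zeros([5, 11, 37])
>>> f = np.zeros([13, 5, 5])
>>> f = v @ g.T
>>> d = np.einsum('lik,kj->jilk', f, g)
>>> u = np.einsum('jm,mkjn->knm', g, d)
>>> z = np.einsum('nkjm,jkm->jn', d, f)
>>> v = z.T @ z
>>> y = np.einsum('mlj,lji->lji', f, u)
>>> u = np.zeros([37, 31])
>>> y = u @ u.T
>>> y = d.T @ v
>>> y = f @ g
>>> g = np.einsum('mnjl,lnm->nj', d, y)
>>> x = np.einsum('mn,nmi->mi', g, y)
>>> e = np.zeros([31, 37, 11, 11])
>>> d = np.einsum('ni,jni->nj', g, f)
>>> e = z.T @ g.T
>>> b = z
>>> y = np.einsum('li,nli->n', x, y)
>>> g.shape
(11, 5)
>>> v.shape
(37, 37)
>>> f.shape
(5, 11, 5)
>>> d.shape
(11, 5)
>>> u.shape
(37, 31)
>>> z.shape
(5, 37)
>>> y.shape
(5,)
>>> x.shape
(11, 37)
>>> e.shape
(37, 11)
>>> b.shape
(5, 37)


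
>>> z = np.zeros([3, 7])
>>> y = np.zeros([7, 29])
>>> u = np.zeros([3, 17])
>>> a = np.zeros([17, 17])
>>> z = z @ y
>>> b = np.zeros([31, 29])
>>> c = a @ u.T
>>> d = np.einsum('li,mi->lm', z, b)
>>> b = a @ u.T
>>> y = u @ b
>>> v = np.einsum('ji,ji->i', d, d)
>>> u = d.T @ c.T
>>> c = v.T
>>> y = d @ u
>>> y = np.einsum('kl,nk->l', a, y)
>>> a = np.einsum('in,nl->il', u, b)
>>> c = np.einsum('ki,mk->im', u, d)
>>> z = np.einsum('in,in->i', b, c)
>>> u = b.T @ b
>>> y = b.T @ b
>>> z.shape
(17,)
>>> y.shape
(3, 3)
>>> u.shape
(3, 3)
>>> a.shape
(31, 3)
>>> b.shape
(17, 3)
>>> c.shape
(17, 3)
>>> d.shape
(3, 31)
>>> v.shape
(31,)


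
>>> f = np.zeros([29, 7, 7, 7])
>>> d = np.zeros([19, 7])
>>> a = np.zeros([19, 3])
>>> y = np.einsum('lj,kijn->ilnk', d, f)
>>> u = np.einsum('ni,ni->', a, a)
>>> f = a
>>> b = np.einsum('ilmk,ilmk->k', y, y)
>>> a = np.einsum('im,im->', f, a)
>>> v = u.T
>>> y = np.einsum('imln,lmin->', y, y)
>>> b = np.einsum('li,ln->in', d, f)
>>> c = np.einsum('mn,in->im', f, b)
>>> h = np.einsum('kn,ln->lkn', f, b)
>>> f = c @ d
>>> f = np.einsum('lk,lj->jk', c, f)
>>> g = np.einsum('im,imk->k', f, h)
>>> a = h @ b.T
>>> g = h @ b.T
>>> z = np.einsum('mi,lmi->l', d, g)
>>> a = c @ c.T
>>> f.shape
(7, 19)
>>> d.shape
(19, 7)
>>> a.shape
(7, 7)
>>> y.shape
()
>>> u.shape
()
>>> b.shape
(7, 3)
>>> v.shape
()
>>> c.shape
(7, 19)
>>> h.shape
(7, 19, 3)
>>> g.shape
(7, 19, 7)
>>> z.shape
(7,)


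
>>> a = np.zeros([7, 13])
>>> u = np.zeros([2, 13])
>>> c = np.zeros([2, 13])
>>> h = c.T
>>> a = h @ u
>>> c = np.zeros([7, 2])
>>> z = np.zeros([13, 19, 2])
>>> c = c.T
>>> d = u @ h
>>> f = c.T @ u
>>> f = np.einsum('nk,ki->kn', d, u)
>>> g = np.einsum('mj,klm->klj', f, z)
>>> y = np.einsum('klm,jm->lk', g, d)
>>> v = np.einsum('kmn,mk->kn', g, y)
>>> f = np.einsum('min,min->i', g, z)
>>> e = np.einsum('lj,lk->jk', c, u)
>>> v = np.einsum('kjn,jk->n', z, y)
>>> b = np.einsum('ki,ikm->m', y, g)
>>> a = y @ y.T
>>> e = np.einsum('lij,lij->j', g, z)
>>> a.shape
(19, 19)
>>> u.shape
(2, 13)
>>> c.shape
(2, 7)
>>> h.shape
(13, 2)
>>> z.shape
(13, 19, 2)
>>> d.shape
(2, 2)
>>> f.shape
(19,)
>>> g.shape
(13, 19, 2)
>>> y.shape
(19, 13)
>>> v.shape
(2,)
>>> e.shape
(2,)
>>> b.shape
(2,)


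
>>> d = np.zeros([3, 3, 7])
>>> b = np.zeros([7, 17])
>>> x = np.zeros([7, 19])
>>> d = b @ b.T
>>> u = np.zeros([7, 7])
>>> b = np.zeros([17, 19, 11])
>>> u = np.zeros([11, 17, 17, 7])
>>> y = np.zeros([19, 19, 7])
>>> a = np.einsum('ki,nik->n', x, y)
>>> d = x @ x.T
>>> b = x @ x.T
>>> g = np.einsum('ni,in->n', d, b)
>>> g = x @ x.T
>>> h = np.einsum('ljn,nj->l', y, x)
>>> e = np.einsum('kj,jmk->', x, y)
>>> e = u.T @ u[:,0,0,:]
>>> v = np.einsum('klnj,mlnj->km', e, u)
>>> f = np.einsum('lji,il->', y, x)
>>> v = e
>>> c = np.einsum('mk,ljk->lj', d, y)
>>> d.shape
(7, 7)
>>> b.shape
(7, 7)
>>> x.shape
(7, 19)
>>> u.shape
(11, 17, 17, 7)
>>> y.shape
(19, 19, 7)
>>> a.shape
(19,)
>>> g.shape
(7, 7)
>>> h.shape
(19,)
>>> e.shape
(7, 17, 17, 7)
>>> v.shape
(7, 17, 17, 7)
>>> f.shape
()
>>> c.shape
(19, 19)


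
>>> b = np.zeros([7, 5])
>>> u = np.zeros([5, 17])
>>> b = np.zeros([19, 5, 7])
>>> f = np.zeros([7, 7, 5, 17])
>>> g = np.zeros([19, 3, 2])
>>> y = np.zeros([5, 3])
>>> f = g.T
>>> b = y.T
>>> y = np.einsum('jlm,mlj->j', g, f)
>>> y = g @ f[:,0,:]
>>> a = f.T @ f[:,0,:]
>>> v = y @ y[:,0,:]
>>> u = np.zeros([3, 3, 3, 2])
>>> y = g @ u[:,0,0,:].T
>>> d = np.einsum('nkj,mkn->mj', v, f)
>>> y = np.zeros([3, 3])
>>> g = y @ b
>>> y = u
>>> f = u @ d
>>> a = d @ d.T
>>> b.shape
(3, 5)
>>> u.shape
(3, 3, 3, 2)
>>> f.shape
(3, 3, 3, 19)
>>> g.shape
(3, 5)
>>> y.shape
(3, 3, 3, 2)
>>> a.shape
(2, 2)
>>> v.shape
(19, 3, 19)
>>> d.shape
(2, 19)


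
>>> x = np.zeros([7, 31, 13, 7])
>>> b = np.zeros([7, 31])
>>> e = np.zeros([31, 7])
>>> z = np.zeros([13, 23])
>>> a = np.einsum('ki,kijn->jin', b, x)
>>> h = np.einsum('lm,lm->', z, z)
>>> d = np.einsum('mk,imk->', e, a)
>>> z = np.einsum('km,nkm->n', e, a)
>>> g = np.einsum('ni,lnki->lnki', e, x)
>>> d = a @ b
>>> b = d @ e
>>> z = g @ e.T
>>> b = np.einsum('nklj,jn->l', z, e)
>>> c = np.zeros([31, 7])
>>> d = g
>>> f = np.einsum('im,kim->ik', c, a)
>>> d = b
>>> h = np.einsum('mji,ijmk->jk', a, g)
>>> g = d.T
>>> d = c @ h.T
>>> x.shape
(7, 31, 13, 7)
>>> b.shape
(13,)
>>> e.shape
(31, 7)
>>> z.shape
(7, 31, 13, 31)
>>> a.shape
(13, 31, 7)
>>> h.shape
(31, 7)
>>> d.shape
(31, 31)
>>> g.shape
(13,)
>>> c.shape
(31, 7)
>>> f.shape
(31, 13)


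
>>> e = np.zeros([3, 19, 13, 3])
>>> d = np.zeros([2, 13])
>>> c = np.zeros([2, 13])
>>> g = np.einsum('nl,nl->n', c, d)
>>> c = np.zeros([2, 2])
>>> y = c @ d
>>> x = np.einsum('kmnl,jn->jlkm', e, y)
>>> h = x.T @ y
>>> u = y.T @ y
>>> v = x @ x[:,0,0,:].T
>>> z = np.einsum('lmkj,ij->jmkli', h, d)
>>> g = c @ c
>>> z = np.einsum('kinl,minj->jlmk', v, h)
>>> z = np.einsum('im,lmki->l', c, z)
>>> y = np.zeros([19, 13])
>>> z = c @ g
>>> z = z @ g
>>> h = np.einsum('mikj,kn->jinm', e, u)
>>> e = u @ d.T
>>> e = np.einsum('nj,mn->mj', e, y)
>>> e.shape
(19, 2)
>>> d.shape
(2, 13)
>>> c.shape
(2, 2)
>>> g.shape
(2, 2)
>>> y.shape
(19, 13)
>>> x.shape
(2, 3, 3, 19)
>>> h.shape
(3, 19, 13, 3)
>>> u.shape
(13, 13)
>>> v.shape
(2, 3, 3, 2)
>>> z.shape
(2, 2)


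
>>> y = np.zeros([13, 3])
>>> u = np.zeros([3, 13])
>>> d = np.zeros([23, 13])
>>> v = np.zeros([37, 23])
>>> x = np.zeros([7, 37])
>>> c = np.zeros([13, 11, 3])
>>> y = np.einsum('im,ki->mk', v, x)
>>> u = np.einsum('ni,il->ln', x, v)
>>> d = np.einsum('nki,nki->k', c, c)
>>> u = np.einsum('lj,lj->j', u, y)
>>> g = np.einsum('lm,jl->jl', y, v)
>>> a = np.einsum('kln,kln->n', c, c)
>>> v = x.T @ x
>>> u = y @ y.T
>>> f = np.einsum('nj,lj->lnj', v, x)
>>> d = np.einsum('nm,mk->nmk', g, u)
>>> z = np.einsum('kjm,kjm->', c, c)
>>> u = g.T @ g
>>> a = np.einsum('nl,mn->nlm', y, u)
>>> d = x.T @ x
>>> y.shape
(23, 7)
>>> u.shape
(23, 23)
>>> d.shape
(37, 37)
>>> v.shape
(37, 37)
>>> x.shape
(7, 37)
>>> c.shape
(13, 11, 3)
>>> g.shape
(37, 23)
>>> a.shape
(23, 7, 23)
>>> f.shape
(7, 37, 37)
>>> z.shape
()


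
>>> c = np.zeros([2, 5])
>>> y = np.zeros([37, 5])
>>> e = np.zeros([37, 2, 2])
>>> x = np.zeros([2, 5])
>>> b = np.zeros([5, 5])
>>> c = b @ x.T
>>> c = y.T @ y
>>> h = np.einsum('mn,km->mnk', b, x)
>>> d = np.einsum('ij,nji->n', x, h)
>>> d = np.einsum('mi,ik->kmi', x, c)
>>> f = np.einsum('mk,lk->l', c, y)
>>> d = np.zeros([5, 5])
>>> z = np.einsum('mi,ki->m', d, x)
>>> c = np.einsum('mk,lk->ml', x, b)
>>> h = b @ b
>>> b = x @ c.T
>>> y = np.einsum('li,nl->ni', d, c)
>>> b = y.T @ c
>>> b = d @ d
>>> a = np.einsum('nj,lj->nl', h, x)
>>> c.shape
(2, 5)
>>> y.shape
(2, 5)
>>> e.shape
(37, 2, 2)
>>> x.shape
(2, 5)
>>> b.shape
(5, 5)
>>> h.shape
(5, 5)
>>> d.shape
(5, 5)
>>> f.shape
(37,)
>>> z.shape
(5,)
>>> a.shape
(5, 2)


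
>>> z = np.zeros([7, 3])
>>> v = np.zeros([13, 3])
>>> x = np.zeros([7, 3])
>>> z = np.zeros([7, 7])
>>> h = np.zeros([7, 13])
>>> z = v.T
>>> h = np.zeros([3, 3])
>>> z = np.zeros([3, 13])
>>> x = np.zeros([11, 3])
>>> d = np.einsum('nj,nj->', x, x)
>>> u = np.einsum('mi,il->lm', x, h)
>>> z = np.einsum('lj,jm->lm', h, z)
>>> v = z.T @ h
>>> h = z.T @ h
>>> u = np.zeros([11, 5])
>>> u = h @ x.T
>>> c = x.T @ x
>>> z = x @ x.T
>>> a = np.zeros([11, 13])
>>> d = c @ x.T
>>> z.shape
(11, 11)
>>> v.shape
(13, 3)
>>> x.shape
(11, 3)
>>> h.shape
(13, 3)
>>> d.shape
(3, 11)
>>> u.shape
(13, 11)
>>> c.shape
(3, 3)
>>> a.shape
(11, 13)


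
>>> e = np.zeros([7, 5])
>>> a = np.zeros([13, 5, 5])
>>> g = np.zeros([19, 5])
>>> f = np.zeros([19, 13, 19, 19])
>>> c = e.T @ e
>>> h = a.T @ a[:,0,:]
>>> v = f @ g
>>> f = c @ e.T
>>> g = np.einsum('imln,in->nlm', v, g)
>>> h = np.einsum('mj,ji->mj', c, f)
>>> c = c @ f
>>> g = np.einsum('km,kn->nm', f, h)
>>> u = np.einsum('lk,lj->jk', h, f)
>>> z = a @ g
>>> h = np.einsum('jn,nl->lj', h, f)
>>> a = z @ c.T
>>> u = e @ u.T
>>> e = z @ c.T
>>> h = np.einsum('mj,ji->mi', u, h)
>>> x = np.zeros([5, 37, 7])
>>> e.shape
(13, 5, 5)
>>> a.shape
(13, 5, 5)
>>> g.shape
(5, 7)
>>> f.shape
(5, 7)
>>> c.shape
(5, 7)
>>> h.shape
(7, 5)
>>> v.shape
(19, 13, 19, 5)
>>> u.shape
(7, 7)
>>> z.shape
(13, 5, 7)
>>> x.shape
(5, 37, 7)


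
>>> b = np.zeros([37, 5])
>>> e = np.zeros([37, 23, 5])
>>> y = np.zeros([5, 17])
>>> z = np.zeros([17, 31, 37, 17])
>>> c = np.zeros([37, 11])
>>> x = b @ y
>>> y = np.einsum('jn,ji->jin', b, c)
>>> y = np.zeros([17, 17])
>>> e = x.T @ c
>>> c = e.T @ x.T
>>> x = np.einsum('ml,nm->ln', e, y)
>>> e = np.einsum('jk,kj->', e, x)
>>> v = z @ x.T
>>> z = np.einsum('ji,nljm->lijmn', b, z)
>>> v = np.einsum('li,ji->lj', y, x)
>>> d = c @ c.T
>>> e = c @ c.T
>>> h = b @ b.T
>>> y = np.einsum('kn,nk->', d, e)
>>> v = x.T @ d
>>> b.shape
(37, 5)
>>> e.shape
(11, 11)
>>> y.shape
()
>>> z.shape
(31, 5, 37, 17, 17)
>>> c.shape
(11, 37)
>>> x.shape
(11, 17)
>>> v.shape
(17, 11)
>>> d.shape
(11, 11)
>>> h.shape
(37, 37)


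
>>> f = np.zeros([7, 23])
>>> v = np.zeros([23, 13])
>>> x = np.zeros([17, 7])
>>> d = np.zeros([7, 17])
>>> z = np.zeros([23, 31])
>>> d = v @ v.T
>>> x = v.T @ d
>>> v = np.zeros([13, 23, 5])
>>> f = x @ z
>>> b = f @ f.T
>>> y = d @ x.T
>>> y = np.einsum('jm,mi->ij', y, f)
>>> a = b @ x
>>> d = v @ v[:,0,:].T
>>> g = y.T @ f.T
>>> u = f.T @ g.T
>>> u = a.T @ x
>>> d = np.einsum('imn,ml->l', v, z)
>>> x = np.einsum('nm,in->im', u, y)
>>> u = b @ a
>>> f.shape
(13, 31)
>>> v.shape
(13, 23, 5)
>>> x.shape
(31, 23)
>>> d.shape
(31,)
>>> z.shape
(23, 31)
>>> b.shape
(13, 13)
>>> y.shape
(31, 23)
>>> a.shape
(13, 23)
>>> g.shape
(23, 13)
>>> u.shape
(13, 23)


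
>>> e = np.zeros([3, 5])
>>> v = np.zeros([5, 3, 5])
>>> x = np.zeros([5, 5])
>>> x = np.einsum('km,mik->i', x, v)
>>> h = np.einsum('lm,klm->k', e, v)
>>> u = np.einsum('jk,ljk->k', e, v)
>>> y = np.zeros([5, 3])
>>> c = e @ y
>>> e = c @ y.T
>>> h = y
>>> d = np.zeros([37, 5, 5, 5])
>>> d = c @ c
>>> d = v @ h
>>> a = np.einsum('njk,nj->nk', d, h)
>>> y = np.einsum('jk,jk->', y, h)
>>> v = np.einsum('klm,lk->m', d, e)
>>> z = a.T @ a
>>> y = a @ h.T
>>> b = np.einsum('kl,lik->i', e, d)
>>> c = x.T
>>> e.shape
(3, 5)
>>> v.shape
(3,)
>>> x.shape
(3,)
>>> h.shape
(5, 3)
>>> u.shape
(5,)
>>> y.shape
(5, 5)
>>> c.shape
(3,)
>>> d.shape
(5, 3, 3)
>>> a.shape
(5, 3)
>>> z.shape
(3, 3)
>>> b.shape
(3,)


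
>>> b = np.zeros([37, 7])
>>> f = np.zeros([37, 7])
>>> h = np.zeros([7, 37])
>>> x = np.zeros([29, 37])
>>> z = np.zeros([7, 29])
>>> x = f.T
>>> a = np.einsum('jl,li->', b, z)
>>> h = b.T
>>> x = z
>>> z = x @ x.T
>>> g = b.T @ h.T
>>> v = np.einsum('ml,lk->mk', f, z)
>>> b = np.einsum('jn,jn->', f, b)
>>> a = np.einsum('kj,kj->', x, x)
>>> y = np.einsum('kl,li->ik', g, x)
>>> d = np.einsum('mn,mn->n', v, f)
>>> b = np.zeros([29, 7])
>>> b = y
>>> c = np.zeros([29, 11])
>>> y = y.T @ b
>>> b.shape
(29, 7)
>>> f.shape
(37, 7)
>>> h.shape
(7, 37)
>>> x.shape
(7, 29)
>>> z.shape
(7, 7)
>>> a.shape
()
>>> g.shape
(7, 7)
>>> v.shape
(37, 7)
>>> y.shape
(7, 7)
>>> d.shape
(7,)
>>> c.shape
(29, 11)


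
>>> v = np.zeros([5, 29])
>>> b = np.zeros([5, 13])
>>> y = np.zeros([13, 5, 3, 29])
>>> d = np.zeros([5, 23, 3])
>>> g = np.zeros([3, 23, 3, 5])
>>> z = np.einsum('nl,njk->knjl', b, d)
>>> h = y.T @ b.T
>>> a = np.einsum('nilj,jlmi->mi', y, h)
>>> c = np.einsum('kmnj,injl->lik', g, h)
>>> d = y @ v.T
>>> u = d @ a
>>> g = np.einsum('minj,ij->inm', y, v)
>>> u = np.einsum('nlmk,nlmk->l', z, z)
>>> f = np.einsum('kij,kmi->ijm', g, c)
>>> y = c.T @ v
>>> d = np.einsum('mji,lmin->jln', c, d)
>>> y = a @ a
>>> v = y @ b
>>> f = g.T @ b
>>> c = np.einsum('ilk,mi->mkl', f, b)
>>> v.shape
(5, 13)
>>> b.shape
(5, 13)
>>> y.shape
(5, 5)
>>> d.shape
(29, 13, 5)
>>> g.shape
(5, 3, 13)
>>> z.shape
(3, 5, 23, 13)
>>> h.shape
(29, 3, 5, 5)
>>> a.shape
(5, 5)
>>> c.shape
(5, 13, 3)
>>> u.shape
(5,)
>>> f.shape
(13, 3, 13)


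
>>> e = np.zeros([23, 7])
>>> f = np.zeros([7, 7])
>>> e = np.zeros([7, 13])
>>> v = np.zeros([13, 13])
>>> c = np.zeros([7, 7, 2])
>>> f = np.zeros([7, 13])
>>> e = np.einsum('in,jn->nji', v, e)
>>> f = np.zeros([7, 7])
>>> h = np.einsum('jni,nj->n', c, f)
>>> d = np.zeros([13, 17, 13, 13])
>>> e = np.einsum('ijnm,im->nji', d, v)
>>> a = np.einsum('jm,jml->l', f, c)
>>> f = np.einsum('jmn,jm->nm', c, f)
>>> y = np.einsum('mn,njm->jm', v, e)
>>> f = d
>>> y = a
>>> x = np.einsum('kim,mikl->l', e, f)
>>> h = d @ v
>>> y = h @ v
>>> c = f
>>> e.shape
(13, 17, 13)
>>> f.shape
(13, 17, 13, 13)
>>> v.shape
(13, 13)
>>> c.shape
(13, 17, 13, 13)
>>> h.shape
(13, 17, 13, 13)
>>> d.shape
(13, 17, 13, 13)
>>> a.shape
(2,)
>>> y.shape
(13, 17, 13, 13)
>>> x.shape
(13,)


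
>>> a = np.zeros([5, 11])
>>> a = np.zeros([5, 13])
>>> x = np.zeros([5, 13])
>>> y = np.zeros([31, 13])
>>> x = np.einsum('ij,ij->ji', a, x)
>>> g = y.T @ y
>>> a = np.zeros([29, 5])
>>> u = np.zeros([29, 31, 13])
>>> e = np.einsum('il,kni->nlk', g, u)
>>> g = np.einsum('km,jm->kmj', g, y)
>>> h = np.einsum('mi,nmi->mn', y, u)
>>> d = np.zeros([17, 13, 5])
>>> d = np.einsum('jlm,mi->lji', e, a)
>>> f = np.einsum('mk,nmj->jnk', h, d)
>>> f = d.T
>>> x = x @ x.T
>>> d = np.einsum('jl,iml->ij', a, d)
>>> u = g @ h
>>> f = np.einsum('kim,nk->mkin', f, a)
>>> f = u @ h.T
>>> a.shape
(29, 5)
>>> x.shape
(13, 13)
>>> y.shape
(31, 13)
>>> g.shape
(13, 13, 31)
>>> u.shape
(13, 13, 29)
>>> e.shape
(31, 13, 29)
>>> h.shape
(31, 29)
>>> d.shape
(13, 29)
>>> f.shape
(13, 13, 31)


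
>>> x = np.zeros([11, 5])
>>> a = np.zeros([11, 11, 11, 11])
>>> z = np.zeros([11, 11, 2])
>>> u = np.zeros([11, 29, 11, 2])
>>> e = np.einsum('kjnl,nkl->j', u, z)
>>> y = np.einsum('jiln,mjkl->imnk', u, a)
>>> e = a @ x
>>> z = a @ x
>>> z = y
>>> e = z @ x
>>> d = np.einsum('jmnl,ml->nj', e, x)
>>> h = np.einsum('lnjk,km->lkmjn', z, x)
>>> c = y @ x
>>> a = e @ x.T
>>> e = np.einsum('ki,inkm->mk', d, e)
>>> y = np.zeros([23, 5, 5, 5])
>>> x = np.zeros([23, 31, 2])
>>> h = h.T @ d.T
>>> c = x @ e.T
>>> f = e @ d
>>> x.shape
(23, 31, 2)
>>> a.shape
(29, 11, 2, 11)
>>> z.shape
(29, 11, 2, 11)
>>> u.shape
(11, 29, 11, 2)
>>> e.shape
(5, 2)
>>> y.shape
(23, 5, 5, 5)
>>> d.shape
(2, 29)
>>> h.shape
(11, 2, 5, 11, 2)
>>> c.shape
(23, 31, 5)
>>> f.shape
(5, 29)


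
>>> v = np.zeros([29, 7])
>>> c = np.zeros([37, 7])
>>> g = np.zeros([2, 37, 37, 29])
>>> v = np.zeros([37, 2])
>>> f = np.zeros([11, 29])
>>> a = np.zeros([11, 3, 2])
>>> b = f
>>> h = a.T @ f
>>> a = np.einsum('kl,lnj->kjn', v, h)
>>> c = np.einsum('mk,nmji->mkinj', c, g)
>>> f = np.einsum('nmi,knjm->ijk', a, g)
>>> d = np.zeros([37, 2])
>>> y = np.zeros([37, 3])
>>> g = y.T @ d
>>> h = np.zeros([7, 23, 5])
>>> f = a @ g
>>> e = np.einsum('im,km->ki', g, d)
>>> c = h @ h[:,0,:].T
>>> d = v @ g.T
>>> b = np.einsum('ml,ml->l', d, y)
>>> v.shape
(37, 2)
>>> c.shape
(7, 23, 7)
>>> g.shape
(3, 2)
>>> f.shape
(37, 29, 2)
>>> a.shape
(37, 29, 3)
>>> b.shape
(3,)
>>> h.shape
(7, 23, 5)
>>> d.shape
(37, 3)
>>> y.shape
(37, 3)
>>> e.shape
(37, 3)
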